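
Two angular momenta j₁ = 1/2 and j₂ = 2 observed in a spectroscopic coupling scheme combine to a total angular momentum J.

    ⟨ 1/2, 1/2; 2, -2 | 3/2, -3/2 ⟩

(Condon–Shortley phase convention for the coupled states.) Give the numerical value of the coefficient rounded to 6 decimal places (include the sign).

+√(4/5) ≈ +0.894427

j₁+j₂−J=1  J+j₁−j₂=0  J−j₁+j₂=3  j₁+j₂+J+1=5
(j₁±m₁, j₂±m₂, J±M) = (1,0,0,4,0,3)
P² = 144/5
sum k=0..0:
  [0] +1/6 = 1/6
S = 1/6
C² = P²·S² = 4/5 ; C = +0.894427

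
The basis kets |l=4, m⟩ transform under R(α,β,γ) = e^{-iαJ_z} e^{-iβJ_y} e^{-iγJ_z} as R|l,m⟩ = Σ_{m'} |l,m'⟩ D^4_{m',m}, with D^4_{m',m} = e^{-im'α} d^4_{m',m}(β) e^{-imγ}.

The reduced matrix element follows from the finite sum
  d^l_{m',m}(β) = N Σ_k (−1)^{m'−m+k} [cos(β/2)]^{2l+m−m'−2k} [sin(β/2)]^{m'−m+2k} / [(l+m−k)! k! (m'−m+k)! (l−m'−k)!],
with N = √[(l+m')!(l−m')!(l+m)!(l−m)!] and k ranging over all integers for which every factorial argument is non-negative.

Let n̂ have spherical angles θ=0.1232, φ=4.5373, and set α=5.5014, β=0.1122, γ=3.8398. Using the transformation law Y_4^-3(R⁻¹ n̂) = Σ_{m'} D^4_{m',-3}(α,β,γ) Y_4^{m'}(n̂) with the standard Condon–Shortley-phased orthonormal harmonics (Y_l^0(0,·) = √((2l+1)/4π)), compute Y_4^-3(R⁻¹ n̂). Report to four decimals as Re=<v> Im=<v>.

Need the full column D^4_{m',-3} for m'=−4..4 at α=5.5014, β=0.1122, γ=3.8398.
cos(β/2)=0.998427, sin(β/2)=0.056071
d^4_{-4,-3}: single k=1 term ⇒ +0.156853;  D = -0.080412+0.134673i
d^4_{-3,-3}: k∈[0..1] ⇒ +0.987484 -0.021800 = +0.965683;  D = -0.935487+0.239600i
d^4_{-2,-3}: k∈[0..1] ⇒ -0.207497 +0.001963 = -0.205534;  D = +0.177227+0.104091i
d^4_{-1,-3}: k∈[0..1] ⇒ +0.024719 -0.000130 = +0.024589;  D = -0.006273-0.023776i
d^4_{0,-3}: k∈[0..1] ⇒ -0.002069 +0.000007 = -0.002063;  D = -0.001032+0.001786i
d^4_{1,-3}: k∈[0..1] ⇒ +0.000130 -0.000000 = +0.000130;  D = +0.000125-0.000034i
d^4_{2,-3}: k∈[0..1] ⇒ -0.000006 +0.000000 = -0.000006;  D = -0.000005-0.000003i
d^4_{3,-3}: k∈[0..1] ⇒ +0.000000 -0.000000 = +0.000000;  D = +0.000000+0.000000i
d^4_{4,-3}: single k=0 term ⇒ -0.000000;  D = +0.000000-0.000000i
Y_4^{m'}(θ=0.1232,φ=4.5373) and Σ D·Y over m':
  (-0.0804+0.1347i)·(+0.0001+0.0001i)  (-0.9355+0.2396i)·(+0.0012-0.0020i)  (+0.1772+0.1041i)·(-0.0280-0.0102i)  (-0.0063-0.0238i)·(-0.0391+0.2213i)  (-0.0010+0.0018i)·(+0.7832+0.0000i)  (+0.0001-0.0000i)·(+0.0391+0.2213i)  (-0.0000-0.0000i)·(-0.0280+0.0102i)  (+0.0000+0.0000i)·(-0.0012-0.0020i)  (+0.0000-0.0000i)·(+0.0001-0.0001i)
Y_4^-3(R⁻¹ n̂) = +0.000198-0.001606i

Re=0.0002 Im=-0.0016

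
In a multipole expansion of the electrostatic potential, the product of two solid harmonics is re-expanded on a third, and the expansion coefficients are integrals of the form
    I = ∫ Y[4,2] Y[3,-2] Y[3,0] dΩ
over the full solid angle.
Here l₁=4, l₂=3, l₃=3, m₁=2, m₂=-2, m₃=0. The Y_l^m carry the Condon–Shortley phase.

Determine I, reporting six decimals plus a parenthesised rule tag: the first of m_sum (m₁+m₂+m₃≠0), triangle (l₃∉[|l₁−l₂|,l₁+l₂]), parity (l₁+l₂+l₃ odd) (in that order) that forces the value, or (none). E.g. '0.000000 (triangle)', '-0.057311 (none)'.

-0.044418 (none)

m-sum 0 ✓  L=10 even ✓  1≤3≤7 ✓
Π(2lᵢ+1) = 9×7×7 = 441
triangle coeff Δ(4,3,3) = 1/34650
Σ_t [1,3]: t=1:−1/72 t=2:+1/16 t=3:−1/72 = 5/144
(3j)²=2/77 [(4 3 3; 0 0 0)], sign=-1
Σ_t [0,1]: t=0:+1/96 t=1:−1/72 = -1/288
(3j)²=1/462 [(4 3 3; 2 -2 0)], sign=+1
⇒ 4πI² = 3/121
I = (-1)√(3/121/(4π)) = -0.04441841
No selection rule forces the value: the integral is nonzero (none).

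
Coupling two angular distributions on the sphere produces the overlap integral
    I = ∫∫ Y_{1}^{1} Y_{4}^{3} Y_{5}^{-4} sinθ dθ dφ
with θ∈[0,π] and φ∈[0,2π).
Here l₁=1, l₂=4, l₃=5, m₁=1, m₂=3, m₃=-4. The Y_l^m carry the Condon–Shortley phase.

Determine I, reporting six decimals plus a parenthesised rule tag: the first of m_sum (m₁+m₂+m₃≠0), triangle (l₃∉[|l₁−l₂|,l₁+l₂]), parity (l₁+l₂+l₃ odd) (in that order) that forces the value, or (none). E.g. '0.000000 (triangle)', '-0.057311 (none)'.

Rules hold: Σm=0, L=10 even, 3≤5≤5.
N = 3·9·11 = 297
Δ = 0!·2!·8!/11! = 1/495
Racah Σ t=0..0: t=0:+1/576 = 1/576
⇒ 3j(1 4 5; 0 0 0)² = 5/99, sgn -1
Racah Σ t=0..0: t=0:+1/10080 = 1/10080
⇒ 3j(1 4 5; 1 3 -4)² = 4/55, sgn -1
4πI² = N·(3j₀)²·(3jₘ)² = 12/11
I = +1·√(1.09091/4π) = 0.29463840
No selection rule forces the value: the integral is nonzero (none).

0.294638 (none)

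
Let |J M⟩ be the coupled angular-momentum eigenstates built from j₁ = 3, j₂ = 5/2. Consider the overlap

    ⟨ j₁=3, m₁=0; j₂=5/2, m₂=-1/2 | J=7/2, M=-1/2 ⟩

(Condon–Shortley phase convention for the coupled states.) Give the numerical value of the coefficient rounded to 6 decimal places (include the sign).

-0.436436

√[8·2!4!3!/10! · 3!3!2!3!3!4!] = √(6912/175)
  +(−1)^0/∏(0,2,3,2,1,1)! = 1/24  (running 1/24)
  +(−1)^1/∏(1,1,2,1,2,2)! = -1/8  (running -1/12)
  +(−1)^2/∏(2,0,1,0,3,3)! = 1/72  (running -5/72)
⟨..|..⟩ = √(6912/175)·(-5/72) = -0.436436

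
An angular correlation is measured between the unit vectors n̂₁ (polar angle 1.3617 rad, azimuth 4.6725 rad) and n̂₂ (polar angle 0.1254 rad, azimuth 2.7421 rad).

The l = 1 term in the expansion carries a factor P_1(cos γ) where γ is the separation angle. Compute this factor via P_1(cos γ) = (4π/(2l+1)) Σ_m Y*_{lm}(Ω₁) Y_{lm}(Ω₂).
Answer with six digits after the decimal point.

Summing Y*_{l m}(θ₁,φ₁)·Y_{l m}(θ₂,φ₂) over m ∈ [−1, 1]; prefactor 4π/(2·1+1) = 4.188790:
  m=-1: (-0.01348 - 0.33770j) × (-0.03981 - 0.01681j) = -0.00514 + 0.01367j  (running Σ = -0.00514 + 0.01367j)
  m=0: (0.10142 + 0.00000j) × (0.48477 + 0.00000j) = 0.04917 + 0.00000j  (running Σ = 0.04403 + 0.01367j)
  m=1: (0.01348 - 0.33770j) × (0.03981 - 0.01681j) = -0.00514 - 0.01367j  (running Σ = 0.03889 + 0.00000j)
Accumulated sum 0.03889 + 0.00000j; after 4π/(2l+1) scaling, 0.16289 + 0.00000j ⇒ P_1 = 0.162892

0.162892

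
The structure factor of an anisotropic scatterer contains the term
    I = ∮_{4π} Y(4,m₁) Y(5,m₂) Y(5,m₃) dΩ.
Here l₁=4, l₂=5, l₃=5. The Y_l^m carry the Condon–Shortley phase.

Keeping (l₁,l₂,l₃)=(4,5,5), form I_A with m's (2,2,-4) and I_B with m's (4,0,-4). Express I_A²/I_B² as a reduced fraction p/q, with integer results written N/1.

5/6

Same 4,5,5: normalisation and zero-m 3j drop out of the ratio.
A: Δ: 4! 4! 6! / 15! → 1/3153150; sum: t=1:−1/25920 t=2:+1/11520 = 1/20736; 3j²(4 5 5; 2 2 -4) = Δ·Π!·Σ² = 5/429  (sign -1)
B: Δ: 4! 4! 6! / 15! → 1/3153150; sum: t=0:+1/69120 = 1/69120; 3j²(4 5 5; 4 0 -4) = Δ·Π!·Σ² = 2/143  (sign -1)
I_A²/I_B² = (5/429)/(2/143) = 5/6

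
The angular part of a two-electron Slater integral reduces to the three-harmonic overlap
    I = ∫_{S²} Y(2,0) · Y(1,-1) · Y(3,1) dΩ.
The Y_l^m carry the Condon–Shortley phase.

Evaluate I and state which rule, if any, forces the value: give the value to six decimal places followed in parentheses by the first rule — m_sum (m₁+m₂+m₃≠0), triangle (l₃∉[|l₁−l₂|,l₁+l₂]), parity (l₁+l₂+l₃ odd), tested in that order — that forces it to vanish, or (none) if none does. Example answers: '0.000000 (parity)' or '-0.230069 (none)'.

-0.202301 (none)

Rules hold: Σm=0, L=6 even, 1≤3≤3.
N = 5·3·7 = 105
Δ = 0!·4!·2!/7! = 1/105
Racah Σ t=0..0: t=0:+1/4 = 1/4
⇒ 3j(2 1 3; 0 0 0)² = 3/35, sgn -1
Racah Σ t=0..0: t=0:+1/8 = 1/8
⇒ 3j(2 1 3; 0 -1 1)² = 2/35, sgn +1
4πI² = N·(3j₀)²·(3jₘ)² = 18/35
I = -1·√(0.514286/4π) = -0.20230066
No selection rule forces the value: the integral is nonzero (none).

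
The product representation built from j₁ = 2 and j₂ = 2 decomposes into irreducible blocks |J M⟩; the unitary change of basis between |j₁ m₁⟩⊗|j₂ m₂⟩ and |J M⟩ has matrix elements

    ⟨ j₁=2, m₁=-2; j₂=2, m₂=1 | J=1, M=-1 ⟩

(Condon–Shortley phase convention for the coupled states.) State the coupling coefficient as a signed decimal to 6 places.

√[3·3!1!1!/6! · 0!4!3!1!0!2!] = √(36/5)
  +(−1)^3/∏(3,0,1,0,0,1)! = -1/6  (running -1/6)
⟨..|..⟩ = √(36/5)·(-1/6) = -0.447214

-0.447214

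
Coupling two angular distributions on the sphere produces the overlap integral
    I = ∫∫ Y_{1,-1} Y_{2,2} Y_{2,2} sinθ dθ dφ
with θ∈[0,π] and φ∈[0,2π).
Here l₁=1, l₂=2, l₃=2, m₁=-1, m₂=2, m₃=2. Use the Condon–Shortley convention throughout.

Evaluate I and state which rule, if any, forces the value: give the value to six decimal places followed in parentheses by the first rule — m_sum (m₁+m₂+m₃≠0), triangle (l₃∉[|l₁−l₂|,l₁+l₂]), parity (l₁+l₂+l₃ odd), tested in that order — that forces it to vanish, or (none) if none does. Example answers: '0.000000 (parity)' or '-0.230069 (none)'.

-1 + 2 + 2 = 3 ≠ 0: azimuthal integral kills it; I = 0

0.000000 (m_sum)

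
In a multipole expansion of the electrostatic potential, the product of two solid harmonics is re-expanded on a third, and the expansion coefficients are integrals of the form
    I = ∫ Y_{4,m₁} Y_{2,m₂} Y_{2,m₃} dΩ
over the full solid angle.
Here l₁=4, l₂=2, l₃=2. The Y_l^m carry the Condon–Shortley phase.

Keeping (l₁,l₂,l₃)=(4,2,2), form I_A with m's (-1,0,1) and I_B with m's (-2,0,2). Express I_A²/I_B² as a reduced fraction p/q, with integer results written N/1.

2/1

Same 4,2,2: normalisation and zero-m 3j drop out of the ratio.
A: Δ: 4! 4! 0! / 9! → 1/630; sum: t=2:+1/24 = 1/24; 3j²(4 2 2; -1 0 1) = Δ·Π!·Σ² = 1/21  (sign -1)
B: Δ: 4! 4! 0! / 9! → 1/630; sum: t=2:+1/96 = 1/96; 3j²(4 2 2; -2 0 2) = Δ·Π!·Σ² = 1/42  (sign +1)
I_A²/I_B² = (1/21)/(1/42) = 2/1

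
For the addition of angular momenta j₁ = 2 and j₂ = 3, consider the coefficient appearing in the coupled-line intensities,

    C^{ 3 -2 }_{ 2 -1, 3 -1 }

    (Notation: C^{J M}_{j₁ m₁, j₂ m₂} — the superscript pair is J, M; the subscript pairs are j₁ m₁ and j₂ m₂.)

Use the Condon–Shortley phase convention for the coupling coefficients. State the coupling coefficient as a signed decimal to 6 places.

−√(1/4) ≈ -0.500000

triangle: 2!·2!·4!/9! = 96/362880
(j±m)!: 1!·3!·2!·4!·1!·5! = 34560
prefactor² = (2J+1)·Δ·N² = 64
  k=1: −1/(1!·1!·2!·1!·0!·3!) = -1/12
  k=2: +1/(2!·0!·1!·0!·1!·4!) = 1/48
Σ = -1/16  ⇒  CG² = 64·(-1/16)² = 1/4
CG = −√(1/4) = -0.500000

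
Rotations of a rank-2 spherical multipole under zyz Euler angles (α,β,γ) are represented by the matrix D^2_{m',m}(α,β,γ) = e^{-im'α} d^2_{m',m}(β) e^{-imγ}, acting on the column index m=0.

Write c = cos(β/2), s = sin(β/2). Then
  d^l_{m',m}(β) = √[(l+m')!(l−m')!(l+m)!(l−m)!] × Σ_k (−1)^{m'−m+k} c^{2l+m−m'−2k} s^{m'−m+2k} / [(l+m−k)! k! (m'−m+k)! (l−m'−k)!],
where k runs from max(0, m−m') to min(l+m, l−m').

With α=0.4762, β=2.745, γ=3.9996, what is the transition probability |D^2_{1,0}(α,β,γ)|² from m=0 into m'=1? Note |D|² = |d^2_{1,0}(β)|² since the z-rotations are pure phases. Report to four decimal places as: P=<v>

First d^2_{1,0}(β=2.7450), then the phase factors e^{-i(1)α} and e^{-i(0)γ}:
c=cos(2.745000/2)=0.196999, s=sin(2.745000/2)=0.980404; N=√[6·1·2·2]=4.898979
k: max(0,(0)−(1))=0 … min(2+(0),2−(1))=1
  k=0: (−1)^1·4.8990/(2)·0.1970^3·0.9804^1 = -0.018360
  k=1: (−1)^2·4.8990/(2)·0.1970^1·0.9804^3 = +0.454732
d^2_{1,0}(2.7450) = -0.018360 +0.454732 = +0.436371
|D^2_{1,0}|² = |d^2_{1,0}(β)|² = (+0.436371)² = 0.190420 (the z-rotation phases have unit modulus)

P=0.1904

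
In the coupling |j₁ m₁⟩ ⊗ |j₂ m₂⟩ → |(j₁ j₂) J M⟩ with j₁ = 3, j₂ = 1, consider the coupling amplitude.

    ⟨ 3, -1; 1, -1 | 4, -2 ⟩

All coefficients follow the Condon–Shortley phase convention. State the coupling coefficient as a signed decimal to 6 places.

+0.731925

j₁+j₂−J=0  J+j₁−j₂=6  J−j₁+j₂=2  j₁+j₂+J+1=9
(j₁±m₁, j₂±m₂, J±M) = (2,4,0,2,2,6)
P² = 34560/7
sum k=0..0:
  [0] +1/96 = 1/96
S = 1/96
C² = P²·S² = 15/28 ; C = +0.731925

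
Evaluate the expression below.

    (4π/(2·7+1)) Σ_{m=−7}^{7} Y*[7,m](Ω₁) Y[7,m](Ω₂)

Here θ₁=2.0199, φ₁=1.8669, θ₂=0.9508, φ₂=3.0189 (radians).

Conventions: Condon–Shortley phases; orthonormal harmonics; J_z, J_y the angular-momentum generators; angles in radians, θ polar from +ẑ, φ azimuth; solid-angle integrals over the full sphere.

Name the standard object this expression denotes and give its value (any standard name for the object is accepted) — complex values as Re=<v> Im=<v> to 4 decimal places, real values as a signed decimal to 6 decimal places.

This sum is the spherical-harmonic addition theorem: it equals the Legendre polynomial P_l(cos γ) of the angle γ between the two directions.
Addition theorem: P_7(cos γ) = (4π/15) Σ_m Y*_{lm}(Ω₁) Y_{lm}(Ω₂), m = −7…7:
  m=-7: Y*=(0.211036, 0.115819)  Y=(-0.077277, -0.089552)  product (-0.005936, -0.027849)
  m=-6: Y*=(-0.088720, 0.424940)  Y=(0.234144, 0.212150)  product (-0.110924, 0.080675)
  m=-5: Y*=(-0.314436, 0.028464)  Y=(-0.363079, -0.255639)  product (0.121441, 0.070047)
  m=-4: Y*=(0.043455, 0.106812)  Y=(0.229161, 0.122459)  product (-0.003122, 0.029799)
  m=-3: Y*=(-0.273626, 0.222398)  Y=(0.166024, 0.064028)  product (-0.059668, 0.019404)
  m=-2: Y*=(-0.029890, -0.020109)  Y=(-0.341002, -0.085398)  product (0.008475, 0.009410)
  m=-1: Y*=(-0.096247, 0.315491)  Y=(-0.034359, -0.004237)  product (0.004644, -0.010432)
  m=+0: Y*=(-0.077862, -0.000000)  Y=(0.351804, 0.000000)  product (-0.027392, -0.000000)
  m=+1: Y*=(0.096247, 0.315491)  Y=(0.034359, -0.004237)  product (0.004644, 0.010432)
  m=+2: Y*=(-0.029890, 0.020109)  Y=(-0.341002, 0.085398)  product (0.008475, -0.009410)
  m=+3: Y*=(0.273626, 0.222398)  Y=(-0.166024, 0.064028)  product (-0.059668, -0.019404)
  m=+4: Y*=(0.043455, -0.106812)  Y=(0.229161, -0.122459)  product (-0.003122, -0.029799)
  m=+5: Y*=(0.314436, 0.028464)  Y=(0.363079, -0.255639)  product (0.121441, -0.070047)
  m=+6: Y*=(-0.088720, -0.424940)  Y=(0.234144, -0.212150)  product (-0.110924, -0.080675)
  m=+7: Y*=(-0.211036, 0.115819)  Y=(0.077277, -0.089552)  product (-0.005936, 0.027849)
Total Σ_m = (-0.117572, 0.000000). Multiply by 0.837758: (-0.098497, 0.000000). P_7(cos γ) = -0.098497

Legendre polynomial (addition theorem), -0.098497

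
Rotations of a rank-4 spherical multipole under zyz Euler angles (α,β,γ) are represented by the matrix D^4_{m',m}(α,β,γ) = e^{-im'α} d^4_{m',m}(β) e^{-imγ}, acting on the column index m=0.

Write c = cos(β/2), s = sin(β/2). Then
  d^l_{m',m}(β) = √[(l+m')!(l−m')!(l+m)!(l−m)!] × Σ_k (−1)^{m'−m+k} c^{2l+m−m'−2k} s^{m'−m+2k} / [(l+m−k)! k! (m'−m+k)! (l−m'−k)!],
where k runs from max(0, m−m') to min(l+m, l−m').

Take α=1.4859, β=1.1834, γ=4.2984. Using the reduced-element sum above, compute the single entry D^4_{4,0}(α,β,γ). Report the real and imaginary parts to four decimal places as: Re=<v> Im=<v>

D^4_{4,0}(1.4859,1.1834,4.2984) = e^{-i·4·1.4859}·d^4_{4,0}(1.1834)·e^{-i·0·4.2984}. Compute d first:
Half-angle: c=0.829994, s=0.557773. N=√(40320·1·24·24)=4819.161753
Admissible k: 0..0 (factorial args all ≥0)
  k=0: (−1)^4·4819.1618/(576)·0.8300^4·0.5578^4 = +0.384306
d^4_{4,0}(1.1834) = +0.384306
Phases: e^{-i·(4)·1.4859}=+0.942893+0.333096i, e^{-i·(0)·4.2984}=+1.000000+0.000000i ⇒ D=+0.362360+0.128011i

Re=0.3624 Im=0.1280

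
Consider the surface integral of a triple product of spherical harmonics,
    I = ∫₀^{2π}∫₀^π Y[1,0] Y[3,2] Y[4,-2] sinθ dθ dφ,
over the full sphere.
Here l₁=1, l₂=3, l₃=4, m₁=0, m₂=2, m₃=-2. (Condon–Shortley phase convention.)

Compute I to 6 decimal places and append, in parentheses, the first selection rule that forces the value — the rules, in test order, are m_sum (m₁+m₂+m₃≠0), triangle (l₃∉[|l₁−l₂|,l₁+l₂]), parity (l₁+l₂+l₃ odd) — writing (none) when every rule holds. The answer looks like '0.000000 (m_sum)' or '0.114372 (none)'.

0.213244 (none)

Rules hold: Σm=0, L=8 even, 2≤4≤4.
N = 3·7·9 = 189
Δ = 0!·2!·6!/9! = 1/252
Racah Σ t=0..0: t=0:+1/36 = 1/36
⇒ 3j(1 3 4; 0 0 0)² = 4/63, sgn +1
Racah Σ t=0..0: t=0:+1/120 = 1/120
⇒ 3j(1 3 4; 0 2 -2)² = 1/21, sgn +1
4πI² = N·(3j₀)²·(3jₘ)² = 4/7
I = +1·√(0.571429/4π) = 0.21324362
No selection rule forces the value: the integral is nonzero (none).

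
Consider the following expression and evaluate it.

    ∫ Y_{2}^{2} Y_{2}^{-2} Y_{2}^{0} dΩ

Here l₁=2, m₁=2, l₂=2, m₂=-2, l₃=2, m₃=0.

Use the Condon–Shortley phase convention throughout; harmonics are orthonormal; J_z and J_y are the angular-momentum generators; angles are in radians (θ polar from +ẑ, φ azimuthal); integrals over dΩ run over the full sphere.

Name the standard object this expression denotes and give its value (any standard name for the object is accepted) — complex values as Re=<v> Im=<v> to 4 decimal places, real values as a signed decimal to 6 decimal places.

Gaunt coefficient, -0.180224

This is a Gaunt coefficient — the integral of a triple product of spherical harmonics over the sphere.
Checks pass: Σm=0; 6 even; l₃=2∈[0,4].
(2·2+1)(2·2+1)(2·2+1) = 125
Δ: 2! 2! 2! / 7! → 1/630
sum: t=0:+1/8 t=1:−1/1 t=2:+1/8 = -3/4
3j²(2 2 2; 0 0 0) = Δ·Π!·Σ² = 2/35  (sign -1)
sum: t=0:+1/8 = 1/8
3j²(2 2 2; 2 -2 0) = Δ·Π!·Σ² = 2/35  (sign +1)
combine: 4πI² = 125·2/35·2/35 = 20/49
take √, sign -1: I = -0.18022375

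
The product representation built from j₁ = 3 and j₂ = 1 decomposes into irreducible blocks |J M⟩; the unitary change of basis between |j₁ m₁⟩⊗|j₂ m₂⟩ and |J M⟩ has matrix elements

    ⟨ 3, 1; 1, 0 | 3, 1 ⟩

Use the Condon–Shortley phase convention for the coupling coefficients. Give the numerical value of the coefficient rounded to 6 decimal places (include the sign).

j₁+j₂−J=1  J+j₁−j₂=5  J−j₁+j₂=1  j₁+j₂+J+1=8
(j₁±m₁, j₂±m₂, J±M) = (4,2,1,1,4,2)
P² = 48
sum k=0..1:
  [0] +1/12 = 1/12
  [1] −1/24 = -1/24
S = 1/24
C² = P²·S² = 1/12 ; C = +0.288675

+0.288675  (= +√(1/12))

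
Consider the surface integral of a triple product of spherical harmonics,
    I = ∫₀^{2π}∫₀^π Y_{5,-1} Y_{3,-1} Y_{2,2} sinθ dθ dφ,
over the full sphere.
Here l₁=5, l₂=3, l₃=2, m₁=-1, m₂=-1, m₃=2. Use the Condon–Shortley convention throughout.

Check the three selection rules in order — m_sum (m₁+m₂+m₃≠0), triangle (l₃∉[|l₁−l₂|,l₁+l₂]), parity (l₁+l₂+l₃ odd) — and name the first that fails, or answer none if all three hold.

azimuthal sum: -1 − 1 + 2 = 0  ✓
2 ≤ 2 ≤ 8 (triangle on l)  ✓
L = 5 + 3 + 2 = 10 (even)  ✓

none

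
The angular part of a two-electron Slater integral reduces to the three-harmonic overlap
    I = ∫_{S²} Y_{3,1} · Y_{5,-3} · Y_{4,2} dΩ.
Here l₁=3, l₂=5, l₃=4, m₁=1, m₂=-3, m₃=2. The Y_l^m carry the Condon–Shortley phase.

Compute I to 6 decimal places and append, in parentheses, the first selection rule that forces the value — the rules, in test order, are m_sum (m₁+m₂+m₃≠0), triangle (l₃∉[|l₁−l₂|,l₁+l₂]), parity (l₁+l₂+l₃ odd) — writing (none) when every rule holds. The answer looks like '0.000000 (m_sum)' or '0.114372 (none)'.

Rules hold: Σm=0, L=12 even, 2≤4≤8.
N = 7·11·9 = 693
Δ = 4!·2!·6!/13! = 1/180180
Racah Σ t=1..3: t=1:−1/576 t=2:+1/144 t=3:−1/576 = 1/288
⇒ 3j(3 5 4; 0 0 0)² = 20/1001, sgn +1
Racah Σ t=0..2: t=0:+1/2304 t=1:−1/720 t=2:+1/5760 = -1/1280
⇒ 3j(3 5 4; 1 -3 2)² = 27/1430, sgn -1
4πI² = N·(3j₀)²·(3jₘ)² = 486/1859
I = -1·√(0.261431/4π) = -0.14423595
No selection rule forces the value: the integral is nonzero (none).

-0.144236 (none)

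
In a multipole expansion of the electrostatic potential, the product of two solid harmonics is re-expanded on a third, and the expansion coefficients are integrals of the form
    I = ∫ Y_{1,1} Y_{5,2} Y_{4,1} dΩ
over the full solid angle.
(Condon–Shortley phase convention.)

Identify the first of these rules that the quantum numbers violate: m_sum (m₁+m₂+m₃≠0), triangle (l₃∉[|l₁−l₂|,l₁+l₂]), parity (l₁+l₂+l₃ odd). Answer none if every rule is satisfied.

m_sum

Σmᵢ = 4  ✗
l₃∈[|l₁−l₂|,l₁+l₂]=[4,6], have l₃=4
Σlᵢ = 10 ⇒ even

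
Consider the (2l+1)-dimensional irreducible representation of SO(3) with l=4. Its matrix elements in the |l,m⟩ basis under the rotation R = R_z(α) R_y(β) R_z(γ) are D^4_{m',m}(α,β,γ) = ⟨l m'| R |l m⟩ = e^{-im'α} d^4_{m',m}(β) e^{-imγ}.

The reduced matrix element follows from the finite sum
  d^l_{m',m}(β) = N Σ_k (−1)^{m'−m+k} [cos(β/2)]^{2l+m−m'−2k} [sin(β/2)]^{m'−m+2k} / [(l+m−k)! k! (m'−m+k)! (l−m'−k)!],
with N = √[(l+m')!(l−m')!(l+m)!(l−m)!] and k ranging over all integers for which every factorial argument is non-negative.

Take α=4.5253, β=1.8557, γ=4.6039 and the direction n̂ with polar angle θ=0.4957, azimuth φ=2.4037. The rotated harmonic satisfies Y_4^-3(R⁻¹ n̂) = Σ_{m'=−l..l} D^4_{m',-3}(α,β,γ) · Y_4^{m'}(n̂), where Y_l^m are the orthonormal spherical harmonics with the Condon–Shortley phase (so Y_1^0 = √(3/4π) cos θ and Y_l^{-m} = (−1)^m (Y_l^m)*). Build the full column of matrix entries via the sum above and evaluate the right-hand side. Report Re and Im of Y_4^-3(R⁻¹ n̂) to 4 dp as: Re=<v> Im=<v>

Re=0.3979 Im=-0.0813

Need the full column D^4_{m',-3} for m'=−4..4 at α=4.5253, β=1.8557, γ=4.6039.
cos(β/2)=0.599556, sin(β/2)=0.800333
d^4_{-4,-3}: single k=1 term ⇒ +0.063041;  D = +0.055415+0.030056i
d^4_{-3,-3}: k∈[0..1] ⇒ +0.016697 -0.208266 = -0.191569;  D = +0.121061-0.148468i
d^4_{-2,-3}: k∈[0..1] ⇒ -0.083396 +0.445806 = +0.362411;  D = -0.233373-0.277270i
d^4_{-1,-3}: k∈[0..1] ⇒ +0.236151 -0.701327 = -0.465176;  D = -0.405398+0.228125i
d^4_{0,-3}: k∈[0..1] ⇒ -0.469921 +0.837349 = +0.367428;  D = +0.117485+0.348138i
d^4_{1,-3}: k∈[0..1] ⇒ +0.701327 -0.749814 = -0.048487;  D = +0.048023-0.006688i
d^4_{2,-3}: k∈[0..1] ⇒ -0.794379 +0.471833 = -0.322546;  D = -0.015705+0.322164i
d^4_{3,-3}: k∈[0..1] ⇒ +0.661274 -0.168331 = +0.492942;  D = +0.479302+0.115162i
d^4_{4,-3}: single k=0 term ⇒ -0.356672;  D = +0.146377-0.325252i
Y_4^{m'}(θ=0.4957,φ=2.4037) and Σ D·Y over m':
  (+0.0554+0.0301i)·(-0.0222+0.0043i)  (+0.1211-0.1485i)·(+0.0710-0.0948i)  (-0.2334-0.2773i)·(+0.0317+0.3327i)  (-0.4054+0.2281i)·(-0.3539-0.3218i)  (+0.1175+0.3481i)·(+0.0785+0.0000i)  (+0.0480-0.0067i)·(+0.3539-0.3218i)  (-0.0157+0.3222i)·(+0.0317-0.3327i)  (+0.4793+0.1152i)·(-0.0710-0.0948i)  (+0.1464-0.3253i)·(-0.0222-0.0043i)
Y_4^-3(R⁻¹ n̂) = +0.397862-0.081269i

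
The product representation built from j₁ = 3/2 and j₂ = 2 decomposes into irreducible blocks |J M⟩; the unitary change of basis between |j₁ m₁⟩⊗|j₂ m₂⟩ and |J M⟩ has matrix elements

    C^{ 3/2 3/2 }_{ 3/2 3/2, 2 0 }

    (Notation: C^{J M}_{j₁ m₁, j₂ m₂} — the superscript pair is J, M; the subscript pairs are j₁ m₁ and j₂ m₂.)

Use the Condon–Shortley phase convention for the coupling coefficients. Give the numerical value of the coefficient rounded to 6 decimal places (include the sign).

√[4·2!1!2!/6! · 3!0!2!2!3!0!] = √(16/5)
  +(−1)^0/∏(0,2,0,2,1,0)! = 1/4  (running 1/4)
⟨..|..⟩ = √(16/5)·(1/4) = +0.447214

+√(1/5) ≈ +0.447214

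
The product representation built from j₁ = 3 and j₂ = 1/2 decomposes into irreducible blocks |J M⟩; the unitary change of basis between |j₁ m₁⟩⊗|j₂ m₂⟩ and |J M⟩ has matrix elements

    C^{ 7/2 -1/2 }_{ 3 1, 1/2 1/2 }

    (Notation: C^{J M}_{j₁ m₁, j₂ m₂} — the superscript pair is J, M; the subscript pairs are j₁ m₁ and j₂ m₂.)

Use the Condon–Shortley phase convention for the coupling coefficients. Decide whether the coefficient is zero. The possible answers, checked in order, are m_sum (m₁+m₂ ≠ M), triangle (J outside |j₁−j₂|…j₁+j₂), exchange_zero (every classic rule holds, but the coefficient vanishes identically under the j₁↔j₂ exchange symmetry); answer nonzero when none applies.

m-sum: m₁+m₂ = 1+1/2 = 3/2, M = -1/2  ✗ ⇒ coefficient is 0

m_sum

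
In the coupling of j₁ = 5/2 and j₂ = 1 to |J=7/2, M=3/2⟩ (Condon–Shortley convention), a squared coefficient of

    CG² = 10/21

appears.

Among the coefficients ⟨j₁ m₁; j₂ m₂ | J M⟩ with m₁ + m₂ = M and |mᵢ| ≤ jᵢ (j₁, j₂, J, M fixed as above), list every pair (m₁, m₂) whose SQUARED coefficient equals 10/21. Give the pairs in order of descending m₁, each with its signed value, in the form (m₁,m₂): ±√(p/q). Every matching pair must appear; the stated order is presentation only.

(3/2,0): +√(10/21); (1/2,1): +√(10/21)

Admissible pairs with m₁+m₂ = M = 3/2: (1/2,1), (3/2,0), (5/2,-1)
  (m₁,m₂)=(5/2,-1): CG² = 1/21, CG = +√(1/21)
  (m₁,m₂)=(3/2,0): CG² = 10/21, CG = +√(10/21)   ← matches the target
  (m₁,m₂)=(1/2,1): CG² = 10/21, CG = +√(10/21)   ← matches the target
Pairs with CG² = 10/21: (3/2,0): +√(10/21); (1/2,1): +√(10/21)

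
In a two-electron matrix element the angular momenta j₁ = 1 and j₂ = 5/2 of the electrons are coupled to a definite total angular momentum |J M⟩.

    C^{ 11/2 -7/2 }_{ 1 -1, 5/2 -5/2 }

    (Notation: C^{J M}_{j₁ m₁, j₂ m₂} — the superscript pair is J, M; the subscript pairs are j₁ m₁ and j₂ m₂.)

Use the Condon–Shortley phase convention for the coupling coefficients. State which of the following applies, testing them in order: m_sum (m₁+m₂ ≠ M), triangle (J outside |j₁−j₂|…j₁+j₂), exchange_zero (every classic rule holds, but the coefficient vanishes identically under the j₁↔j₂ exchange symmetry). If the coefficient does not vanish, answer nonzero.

m-sum: m₁+m₂ = -1+(-5/2) = -7/2, M = -7/2  ✓
triangle: need |j₁−j₂| ≤ J ≤ j₁+j₂, i.e. J ∈ [3/2, 7/2]; J = 11/2 is outside ✗ ⇒ coefficient is 0

triangle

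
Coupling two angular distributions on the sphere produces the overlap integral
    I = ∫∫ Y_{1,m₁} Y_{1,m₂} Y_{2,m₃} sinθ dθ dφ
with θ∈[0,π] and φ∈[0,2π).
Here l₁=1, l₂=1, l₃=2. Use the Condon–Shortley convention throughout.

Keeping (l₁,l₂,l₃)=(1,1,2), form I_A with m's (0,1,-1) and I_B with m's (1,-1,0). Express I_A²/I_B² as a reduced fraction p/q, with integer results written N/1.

3/1

Same 1,1,2: normalisation and zero-m 3j drop out of the ratio.
A: Δ: 0! 2! 2! / 5! → 1/30; sum: t=0:+1/2 = 1/2; 3j²(1 1 2; 0 1 -1) = Δ·Π!·Σ² = 1/10  (sign -1)
B: Δ: 0! 2! 2! / 5! → 1/30; sum: t=0:+1/4 = 1/4; 3j²(1 1 2; 1 -1 0) = Δ·Π!·Σ² = 1/30  (sign +1)
I_A²/I_B² = (1/10)/(1/30) = 3/1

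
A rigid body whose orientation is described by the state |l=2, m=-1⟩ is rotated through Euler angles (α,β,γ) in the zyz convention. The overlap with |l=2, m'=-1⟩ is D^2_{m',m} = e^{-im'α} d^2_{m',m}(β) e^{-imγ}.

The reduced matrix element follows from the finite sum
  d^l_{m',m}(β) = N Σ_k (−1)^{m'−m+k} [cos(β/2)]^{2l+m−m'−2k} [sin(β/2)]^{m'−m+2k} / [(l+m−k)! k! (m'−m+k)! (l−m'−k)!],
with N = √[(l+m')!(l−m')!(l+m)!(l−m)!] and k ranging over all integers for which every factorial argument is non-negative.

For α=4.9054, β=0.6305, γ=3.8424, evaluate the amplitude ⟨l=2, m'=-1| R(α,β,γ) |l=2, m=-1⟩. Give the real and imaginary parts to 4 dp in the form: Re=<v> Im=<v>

Re=-0.4336 Im=0.3485

Split into d^2_{-1,-1}(β=0.6305) × two z-phases.
Half-angle: c=0.950719, s=0.310054. N=√(1·6·1·6)=6.000000
k∈{0,1} keeps every argument non-negative
  k=0: (−1)^0·6.0000/(6)·0.9507^4·0.3101^0 = +0.816975
  k=1: (−1)^1·6.0000/(2)·0.9507^2·0.3101^2 = -0.260676
d^2_{-1,-1}(0.6305) = +0.816975 -0.260676 = +0.556299
Attach z-rotation phases: D = e^{-i(-1)(4.9054)}·(+0.556299)·e^{-i(-1)(3.8424)} = -0.433618+0.348488i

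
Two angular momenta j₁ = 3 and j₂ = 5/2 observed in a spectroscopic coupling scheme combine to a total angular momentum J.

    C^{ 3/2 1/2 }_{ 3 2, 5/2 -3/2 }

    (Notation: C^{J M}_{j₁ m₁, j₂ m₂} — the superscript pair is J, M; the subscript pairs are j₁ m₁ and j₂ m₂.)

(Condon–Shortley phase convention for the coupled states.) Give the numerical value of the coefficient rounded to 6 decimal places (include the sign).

-0.218218  (= −√(1/21))

triangle: 4!×2!×1!/8! = 48/40320
(j±m)!: 5!×1!×1!×4!×2!×1! = 5760
prefactor² = (2J+1)×Δ×N² = 192/7
  k=0: +1/(0!×4!×1!×1!×1!×0!) = 1/24
  k=1: −1/(1!×3!×0!×0!×2!×1!) = -1/12
Σ = -1/24  ⇒  CG² = 192/7×(-1/24)² = 1/21
CG = −√(1/21) = -0.218218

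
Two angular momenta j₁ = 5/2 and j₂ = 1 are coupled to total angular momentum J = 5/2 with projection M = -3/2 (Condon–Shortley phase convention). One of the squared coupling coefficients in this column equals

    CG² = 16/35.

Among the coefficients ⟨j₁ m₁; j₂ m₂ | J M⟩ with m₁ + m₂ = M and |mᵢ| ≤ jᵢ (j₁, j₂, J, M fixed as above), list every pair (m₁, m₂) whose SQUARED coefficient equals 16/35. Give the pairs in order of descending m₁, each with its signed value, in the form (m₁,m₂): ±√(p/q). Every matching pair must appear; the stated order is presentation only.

Admissible pairs with m₁+m₂ = M = -3/2: (-5/2,1), (-3/2,0), (-1/2,-1)
  (m₁,m₂)=(-1/2,-1): CG² = 16/35, CG = +√(16/35)   ← matches the target
  (m₁,m₂)=(-3/2,0): CG² = 9/35, CG = −√(9/35)
  (m₁,m₂)=(-5/2,1): CG² = 2/7, CG = −√(2/7)
Pairs with CG² = 16/35: (-1/2,-1): +√(16/35)

(-1/2,-1): +√(16/35)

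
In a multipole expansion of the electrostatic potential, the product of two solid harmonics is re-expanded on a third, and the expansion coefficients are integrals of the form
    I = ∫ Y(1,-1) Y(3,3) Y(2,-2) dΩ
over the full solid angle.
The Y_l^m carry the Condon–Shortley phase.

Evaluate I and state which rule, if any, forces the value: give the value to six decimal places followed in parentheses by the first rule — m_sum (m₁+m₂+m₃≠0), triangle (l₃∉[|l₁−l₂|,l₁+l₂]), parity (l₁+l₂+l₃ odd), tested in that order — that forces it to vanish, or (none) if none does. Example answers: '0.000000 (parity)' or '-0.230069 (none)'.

-0.319865 (none)

Rules hold: Σm=0, L=6 even, 2≤2≤4.
N = 3·7·5 = 105
Δ = 2!·0!·4!/7! = 1/105
Racah Σ t=1..1: t=1:−1/4 = -1/4
⇒ 3j(1 3 2; 0 0 0)² = 3/35, sgn -1
Racah Σ t=2..2: t=2:+1/48 = 1/48
⇒ 3j(1 3 2; -1 3 -2)² = 1/7, sgn +1
4πI² = N·(3j₀)²·(3jₘ)² = 9/7
I = -1·√(1.28571/4π) = -0.31986543
No selection rule forces the value: the integral is nonzero (none).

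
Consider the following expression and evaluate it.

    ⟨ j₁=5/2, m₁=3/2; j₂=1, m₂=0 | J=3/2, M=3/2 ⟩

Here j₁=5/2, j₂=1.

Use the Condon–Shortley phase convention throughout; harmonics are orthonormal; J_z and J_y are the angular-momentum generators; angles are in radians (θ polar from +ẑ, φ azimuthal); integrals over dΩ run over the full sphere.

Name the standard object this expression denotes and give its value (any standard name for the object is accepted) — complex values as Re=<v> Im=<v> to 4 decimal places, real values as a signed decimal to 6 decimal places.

Clebsch–Gordan coefficient, −√(4/15) ≈ -0.516398

This is a Clebsch–Gordan (vector-coupling) coefficient.
j₁+j₂−J=2  J+j₁−j₂=3  J−j₁+j₂=0  j₁+j₂+J+1=6
(j₁±m₁, j₂±m₂, J±M) = (4,1,1,1,3,0)
P² = 48/5
sum k=1..1:
  [1] −1/6 = -1/6
S = -1/6
C² = P²·S² = 4/15 ; C = -0.516398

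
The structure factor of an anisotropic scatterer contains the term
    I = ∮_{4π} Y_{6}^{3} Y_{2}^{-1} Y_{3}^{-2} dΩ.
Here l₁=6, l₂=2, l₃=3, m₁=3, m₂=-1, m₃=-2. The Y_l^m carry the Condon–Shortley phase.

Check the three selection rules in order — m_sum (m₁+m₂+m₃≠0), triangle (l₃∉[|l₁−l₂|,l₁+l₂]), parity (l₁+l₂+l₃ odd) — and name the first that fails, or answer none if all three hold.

triangle

Σmᵢ = 0  ✓
l₃∈[|l₁−l₂|,l₁+l₂]=[4,8] required, l₃=3 fails  ✗
Σlᵢ = 11 ⇒ odd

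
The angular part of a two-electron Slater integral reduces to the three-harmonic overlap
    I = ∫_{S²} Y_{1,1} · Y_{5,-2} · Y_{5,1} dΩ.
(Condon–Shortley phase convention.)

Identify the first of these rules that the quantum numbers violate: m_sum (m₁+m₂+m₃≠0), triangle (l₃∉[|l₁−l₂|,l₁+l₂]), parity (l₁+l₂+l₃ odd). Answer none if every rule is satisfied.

azimuthal sum: 1 − 2 + 1 = 0  ✓
4 ≤ 5 ≤ 6 (triangle on l)  ✓
L = 1 + 5 + 5 = 11 (odd)  ✗

parity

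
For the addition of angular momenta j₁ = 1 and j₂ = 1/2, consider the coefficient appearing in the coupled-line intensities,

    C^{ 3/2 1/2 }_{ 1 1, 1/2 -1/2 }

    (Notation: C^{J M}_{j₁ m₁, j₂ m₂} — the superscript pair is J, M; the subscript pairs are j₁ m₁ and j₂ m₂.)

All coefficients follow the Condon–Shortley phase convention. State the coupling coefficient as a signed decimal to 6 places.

√[4·0!2!1!/4! · 2!0!0!1!2!1!] = √(4/3)
  +(−1)^0/∏(0,0,0,0,2,1)! = 1/2  (running 1/2)
⟨..|..⟩ = √(4/3)·(1/2) = +0.577350

+√(1/3) = +0.577350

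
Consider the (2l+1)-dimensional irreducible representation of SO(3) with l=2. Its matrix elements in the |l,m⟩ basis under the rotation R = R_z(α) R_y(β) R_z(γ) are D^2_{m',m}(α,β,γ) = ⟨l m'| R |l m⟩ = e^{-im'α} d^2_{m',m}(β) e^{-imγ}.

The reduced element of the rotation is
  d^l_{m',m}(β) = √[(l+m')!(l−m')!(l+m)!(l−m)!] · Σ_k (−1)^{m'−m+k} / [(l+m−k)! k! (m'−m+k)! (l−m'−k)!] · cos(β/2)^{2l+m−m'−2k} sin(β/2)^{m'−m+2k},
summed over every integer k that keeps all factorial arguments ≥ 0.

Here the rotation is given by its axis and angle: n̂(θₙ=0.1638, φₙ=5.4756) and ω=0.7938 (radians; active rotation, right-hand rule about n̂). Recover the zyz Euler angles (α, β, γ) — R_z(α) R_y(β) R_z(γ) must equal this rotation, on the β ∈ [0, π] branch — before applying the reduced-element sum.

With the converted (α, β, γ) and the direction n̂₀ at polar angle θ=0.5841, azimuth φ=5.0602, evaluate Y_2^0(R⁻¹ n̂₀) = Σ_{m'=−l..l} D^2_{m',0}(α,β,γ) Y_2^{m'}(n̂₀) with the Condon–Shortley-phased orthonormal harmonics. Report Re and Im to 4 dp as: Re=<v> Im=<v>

Axis–angle → zyz. n̂ = (sinθₙcosφₙ, sinθₙsinφₙ, cosθₙ) = (+0.112720, -0.117837, +0.986615), ω = 0.7938.
R = I cosω + sinω [n̂]ₓ + (1−cosω) n̂n̂ᵀ gives
  R = [+0.704938, -0.707448, -0.050784; +0.699509, +0.705291, -0.115117; +0.117257, +0.045627, +0.992053]
β = atan2(√(R₁₃²+R₂₃²), R₃₃) = 0.126156; α = atan2(R₂₃, R₁₃) mod 2π = 4.296922; γ = atan2(R₃₂, −R₃₁) mod 2π = 2.770500
Need the full column D^2_{m',0} for m'=−2..2 at α=4.2969, β=0.1262, γ=2.7705.
cos(β/2)=0.998011, sin(β/2)=0.063036
d^2_{-2,0}: single k=2 term ⇒ +0.009694;  D = -0.006536+0.007160i
d^2_{-1,0}: k∈[1..2] ⇒ +0.153487 -0.000612 = +0.152874;  D = -0.061703-0.139869i
d^2_{0,0}: k∈[0..2] ⇒ +0.992069 -0.015831 +0.000016 = +0.976254;  D = +0.976254+0.000000i
d^2_{1,0}: k∈[0..1] ⇒ -0.153487 +0.000612 = -0.152874;  D = +0.061703-0.139869i
d^2_{2,0}: single k=0 term ⇒ +0.009694;  D = -0.006536-0.007160i
Y_2^{m'}(θ=0.5841,φ=5.0602) and Σ D·Y over m':
  (-0.0065+0.0072i)·(-0.0902+0.0753i)  (-0.0617-0.1399i)·(+0.1211+0.3341i)  (+0.9763+0.0000i)·(+0.3431+0.0000i)  (+0.0617-0.1399i)·(-0.1211+0.3341i)  (-0.0065-0.0072i)·(-0.0902-0.0753i)
Y_2^0(R⁻¹ n̂) = +0.413525+0.000000i

Re=0.4135 Im=0.0000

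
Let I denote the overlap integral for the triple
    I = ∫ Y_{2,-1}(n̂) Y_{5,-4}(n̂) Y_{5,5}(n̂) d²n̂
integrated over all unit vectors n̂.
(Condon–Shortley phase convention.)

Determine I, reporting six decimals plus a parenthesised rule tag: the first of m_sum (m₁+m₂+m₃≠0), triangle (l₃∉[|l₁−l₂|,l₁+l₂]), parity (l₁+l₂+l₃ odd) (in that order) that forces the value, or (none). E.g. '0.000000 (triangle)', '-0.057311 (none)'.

-0.187924 (none)

m-sum 0 ✓  L=12 even ✓  3≤5≤7 ✓
Π(2lᵢ+1) = 5×11×11 = 605
triangle coeff Δ(2,5,5) = 1/38610
Σ_t [0,2]: t=0:+1/2880 t=1:−1/576 t=2:+1/2880 = -1/960
(3j)²=10/429 [(2 5 5; 0 0 0)], sign=+1
Σ_t [1,1]: t=1:−1/80640 = -1/80640
(3j)²=9/286 [(2 5 5; -1 -4 5)], sign=-1
⇒ 4πI² = 75/169
I = (-1)√(75/169/(4π)) = -0.18792404
No selection rule forces the value: the integral is nonzero (none).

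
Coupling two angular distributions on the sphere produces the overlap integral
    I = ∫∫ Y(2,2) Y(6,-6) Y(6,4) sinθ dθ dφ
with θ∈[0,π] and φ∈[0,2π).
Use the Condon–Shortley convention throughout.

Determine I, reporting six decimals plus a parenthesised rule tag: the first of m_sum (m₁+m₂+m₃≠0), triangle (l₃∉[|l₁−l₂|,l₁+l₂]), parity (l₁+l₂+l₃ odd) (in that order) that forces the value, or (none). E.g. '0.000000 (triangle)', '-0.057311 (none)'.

Rules hold: Σm=0, L=14 even, 4≤6≤8.
N = 5·13·13 = 845
Δ = 2!·2!·10!/15! = 1/90090
Racah Σ t=0..2: t=0:+1/69120 t=1:−1/14400 t=2:+1/69120 = -7/172800
⇒ 3j(2 6 6; 0 0 0)² = 14/715, sgn -1
Racah Σ t=0..0: t=0:+1/14515200 = 1/14515200
⇒ 3j(2 6 6; 2 -6 4)² = 2/455, sgn +1
4πI² = N·(3j₀)²·(3jₘ)² = 4/55
I = -1·√(0.0727273/4π) = -0.07607531
No selection rule forces the value: the integral is nonzero (none).

-0.076075 (none)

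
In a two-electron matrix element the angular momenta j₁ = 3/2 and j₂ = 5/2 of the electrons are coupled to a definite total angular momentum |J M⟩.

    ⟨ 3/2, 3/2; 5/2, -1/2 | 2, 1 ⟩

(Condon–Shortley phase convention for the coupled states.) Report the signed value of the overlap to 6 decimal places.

triangle: 2!*1!*3!/7! = 12/5040
(j±m)!: 3!*0!*2!*3!*3!*1! = 432
prefactor² = (2J+1)*Δ*N² = 36/7
  k=0: +1/(0!*2!*0!*2!*1!*1!) = 1/4
Σ = 1/4  ⇒  CG² = 36/7*(1/4)² = 9/28
CG = +√(9/28) = +0.566947

+√(9/28) = +0.566947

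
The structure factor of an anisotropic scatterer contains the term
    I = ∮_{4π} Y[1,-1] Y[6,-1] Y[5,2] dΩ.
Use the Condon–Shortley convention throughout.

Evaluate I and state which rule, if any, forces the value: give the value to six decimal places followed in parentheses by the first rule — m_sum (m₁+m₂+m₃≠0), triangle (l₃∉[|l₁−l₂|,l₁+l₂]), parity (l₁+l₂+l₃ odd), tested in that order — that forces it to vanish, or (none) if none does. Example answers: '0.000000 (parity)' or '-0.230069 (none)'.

-0.129207 (none)

Rules hold: Σm=0, L=12 even, 5≤5≤7.
N = 3·13·11 = 429
Δ = 2!·0!·10!/13! = 1/858
Racah Σ t=1..1: t=1:−1/14400 = -1/14400
⇒ 3j(1 6 5; 0 0 0)² = 6/143, sgn +1
Racah Σ t=2..2: t=2:+1/60480 = 1/60480
⇒ 3j(1 6 5; -1 -1 2)² = 5/429, sgn -1
4πI² = N·(3j₀)²·(3jₘ)² = 30/143
I = -1·√(0.20979/4π) = -0.12920749
No selection rule forces the value: the integral is nonzero (none).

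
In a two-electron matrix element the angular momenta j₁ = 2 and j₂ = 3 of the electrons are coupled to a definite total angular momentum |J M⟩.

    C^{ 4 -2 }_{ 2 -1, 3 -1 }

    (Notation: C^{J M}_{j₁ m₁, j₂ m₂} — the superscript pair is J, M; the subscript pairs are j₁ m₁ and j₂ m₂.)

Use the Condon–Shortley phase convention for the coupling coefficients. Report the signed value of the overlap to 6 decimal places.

j₁+j₂−J=1  J+j₁−j₂=3  J−j₁+j₂=5  j₁+j₂+J+1=10
(j₁±m₁, j₂±m₂, J±M) = (1,3,2,4,2,6)
P² = 5184/7
sum k=0..1:
  [0] +1/72 = 1/72
  [1] −1/48 = -1/48
S = -1/144
C² = P²·S² = 1/28 ; C = -0.188982

-0.188982  (= −√(1/28))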